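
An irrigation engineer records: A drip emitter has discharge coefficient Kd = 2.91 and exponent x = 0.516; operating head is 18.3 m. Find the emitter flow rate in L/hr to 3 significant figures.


Approach: apply the emitter characteristic equation, q = Kd * h^x.
q = 2.91 * 18.3^0.516 = 13.0 L/hr
Therefore the emitter flow rate = 13.0 L/hr.


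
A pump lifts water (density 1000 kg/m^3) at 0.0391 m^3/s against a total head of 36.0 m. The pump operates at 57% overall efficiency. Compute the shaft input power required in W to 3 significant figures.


Approach: apply hydraulic power then efficiency conversion, P = rho*g*Q*H; P_in = P/eta.
Step 1 — hydraulic power (P = rho*g*Q*H):
  P = 1000 * 9.81 * 0.0391 * 36.0 = 13809 W
Step 2 — input power: P_in = P/eta = 13809 / 0.57 = 24200 W
Therefore the shaft input power required = 24200 W.


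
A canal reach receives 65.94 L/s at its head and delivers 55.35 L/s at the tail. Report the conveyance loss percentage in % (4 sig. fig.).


Approach: apply the conveyance loss ratio, loss% = ((Q_head - Q_tail)/Q_head)*100.
loss = ((65.94 - 55.35)/65.94)*100 = 16.06 %
Therefore the conveyance loss percentage = 16.06 %.


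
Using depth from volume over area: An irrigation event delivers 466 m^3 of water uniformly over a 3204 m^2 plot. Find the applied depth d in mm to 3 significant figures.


Approach: apply depth from volume over area, d = (V/A)*1000.
d = (466 / 3204) * 1000 = 145 mm
Therefore the applied depth d = 145 mm.


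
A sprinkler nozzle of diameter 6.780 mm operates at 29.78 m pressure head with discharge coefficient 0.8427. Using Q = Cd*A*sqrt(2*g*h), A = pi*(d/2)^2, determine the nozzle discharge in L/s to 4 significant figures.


A = pi*(6.780e-3/2)^2 = 3.61035e-05 m^2
Q = 0.8427 * 3.61035e-05 * sqrt(2*9.81*29.78) * 1000 = 0.7354 L/s
Therefore the nozzle discharge = 0.7354 L/s.


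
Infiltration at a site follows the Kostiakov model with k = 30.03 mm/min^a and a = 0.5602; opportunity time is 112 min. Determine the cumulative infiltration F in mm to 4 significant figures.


Approach: apply the Kostiakov infiltration equation, F = k*t^a.
F = 30.03 * 112^0.5602 = 422.2 mm
Therefore the cumulative infiltration F = 422.2 mm.


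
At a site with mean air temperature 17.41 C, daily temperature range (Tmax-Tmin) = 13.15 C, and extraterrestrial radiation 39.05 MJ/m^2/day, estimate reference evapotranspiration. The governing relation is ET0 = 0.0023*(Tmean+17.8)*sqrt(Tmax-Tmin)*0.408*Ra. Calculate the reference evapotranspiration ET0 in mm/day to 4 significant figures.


ET0 = 0.0023*(17.41+17.8)*sqrt(13.15)*0.408*39.05 = 4.679 mm/day
Therefore the reference evapotranspiration ET0 = 4.679 mm/day.


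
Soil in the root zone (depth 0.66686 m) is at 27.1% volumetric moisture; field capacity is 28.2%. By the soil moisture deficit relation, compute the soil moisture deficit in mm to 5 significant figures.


Approach: apply the soil moisture deficit relation, SMD = (FC - theta)/100 * depth * 1000.
SMD = (28.2 - 27.1)/100 * 0.66686 * 1000 = 7.3355 mm
Therefore the soil moisture deficit = 7.3355 mm.


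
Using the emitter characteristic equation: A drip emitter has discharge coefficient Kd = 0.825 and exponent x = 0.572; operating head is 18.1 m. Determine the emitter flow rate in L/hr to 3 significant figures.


Approach: apply the emitter characteristic equation, q = Kd * h^x.
q = 0.825 * 18.1^0.572 = 4.32 L/hr
Therefore the emitter flow rate = 4.32 L/hr.


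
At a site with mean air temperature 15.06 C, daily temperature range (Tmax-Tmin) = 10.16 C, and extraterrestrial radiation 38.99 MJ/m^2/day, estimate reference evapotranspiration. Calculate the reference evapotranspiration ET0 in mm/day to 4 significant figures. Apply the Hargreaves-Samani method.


Approach: apply the Hargreaves-Samani method, ET0 = 0.0023*(Tmean+17.8)*sqrt(Tmax-Tmin)*0.408*Ra.
ET0 = 0.0023*(15.06+17.8)*sqrt(10.16)*0.408*38.99 = 3.832 mm/day
Therefore the reference evapotranspiration ET0 = 3.832 mm/day.


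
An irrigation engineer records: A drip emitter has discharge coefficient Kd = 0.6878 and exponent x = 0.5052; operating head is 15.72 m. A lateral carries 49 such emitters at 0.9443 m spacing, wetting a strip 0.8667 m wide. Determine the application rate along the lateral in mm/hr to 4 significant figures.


Approach: apply the emitter equation with a lateral mass balance, q = Kd*h^x; Q = n*q; rate = Q/(n*spacing*width).
Step 1 — single emitter flow (q = Kd*h^x):
  q = 0.6878 * 15.72^0.5052 = 2.76637 L/hr
Step 2 — total lateral flow: Q = 49 * 2.76637 = 135.552 L/hr
Step 3 — wetted area: A = 49 * 0.9443 * 0.8667 = 40.1028 m^2
Step 4 — application rate: Q/A = 135.552/40.1028 = 3.380 mm/hr
Therefore the application rate along the lateral = 3.380 mm/hr.


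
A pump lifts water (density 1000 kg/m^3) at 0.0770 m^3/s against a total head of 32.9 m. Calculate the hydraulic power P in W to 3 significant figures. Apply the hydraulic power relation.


Approach: apply the hydraulic power relation, P = rho*g*Q*H.
P = 1000 * 9.81 * 0.0770 * 32.9 = 24900 W
Therefore the hydraulic power P = 24900 W.


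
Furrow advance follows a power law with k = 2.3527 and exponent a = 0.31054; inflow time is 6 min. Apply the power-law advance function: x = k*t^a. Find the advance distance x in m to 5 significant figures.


x = 2.3527 * 6^0.31054 = 4.1041 m
Therefore the advance distance x = 4.1041 m.


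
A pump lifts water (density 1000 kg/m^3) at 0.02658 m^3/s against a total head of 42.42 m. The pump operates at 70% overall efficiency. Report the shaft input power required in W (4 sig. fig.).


Approach: apply hydraulic power then efficiency conversion, P = rho*g*Q*H; P_in = P/eta.
Step 1 — hydraulic power (P = rho*g*Q*H):
  P = 1000 * 9.81 * 0.02658 * 42.42 = 11061.0 W
Step 2 — input power: P_in = P/eta = 11061.0 / 0.7 = 15800 W
Therefore the shaft input power required = 15800 W.


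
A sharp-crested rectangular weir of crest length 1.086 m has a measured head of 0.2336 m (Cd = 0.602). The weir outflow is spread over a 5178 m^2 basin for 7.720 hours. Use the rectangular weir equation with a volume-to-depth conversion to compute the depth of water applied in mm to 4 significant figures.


Approach: apply the rectangular weir equation with a volume-to-depth conversion, Q = (2/3)*Cd*L*sqrt(2g)*H^1.5; d = Q*t/A * 1000.
Step 1 — weir discharge:
  Q = (2/3)*0.602*1.086*sqrt(2*9.81)*0.2336^1.5 = 0.217969 m^3/s
Step 2 — volume: V = 0.217969 * 7.720*3600 = 6057.78 m^3
Step 3 — depth: d = V/A * 1000 = 6057.78/5178 * 1000 = 1170 mm
Therefore the depth of water applied = 1170 mm.


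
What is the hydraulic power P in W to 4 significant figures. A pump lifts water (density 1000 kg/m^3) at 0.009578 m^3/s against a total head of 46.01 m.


Approach: apply the hydraulic power relation, P = rho*g*Q*H.
P = 1000 * 9.81 * 0.009578 * 46.01 = 4323 W
Therefore the hydraulic power P = 4323 W.


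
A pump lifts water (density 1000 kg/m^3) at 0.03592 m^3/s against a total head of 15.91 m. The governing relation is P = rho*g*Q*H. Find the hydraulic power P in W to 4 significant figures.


P = 1000 * 9.81 * 0.03592 * 15.91 = 5606 W
Therefore the hydraulic power P = 5606 W.


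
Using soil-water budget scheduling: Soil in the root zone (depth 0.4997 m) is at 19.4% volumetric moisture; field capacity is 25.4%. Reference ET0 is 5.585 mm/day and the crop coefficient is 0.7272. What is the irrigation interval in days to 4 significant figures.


Approach: apply soil-water budget scheduling, SMD = (FC-theta)/100*depth*1000; ETc = ET0*Kc; interval = SMD/ETc.
Step 1 — soil moisture deficit:
  SMD = (25.4 - 19.4)/100 * 0.4997 * 1000 = 29.9820 mm
Step 2 — daily crop ET (ETc = ET0*Kc):
  ETc = 5.585 * 0.7272 = 4.06141 mm/day
Step 3 — irrigation interval (SMD/ETc):
  interval = 29.9820 / 4.06141 = 7.382 days
Therefore the irrigation interval = 7.382 days.


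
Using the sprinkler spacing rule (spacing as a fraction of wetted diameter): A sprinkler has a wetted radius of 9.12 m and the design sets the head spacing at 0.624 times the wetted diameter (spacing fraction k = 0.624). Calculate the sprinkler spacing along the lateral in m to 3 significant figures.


Approach: apply the sprinkler spacing rule (spacing as a fraction of wetted diameter), S = k*(2*R).
S = 0.624 * (2 * 9.12) = 11.4 m
Therefore the sprinkler spacing along the lateral = 11.4 m.


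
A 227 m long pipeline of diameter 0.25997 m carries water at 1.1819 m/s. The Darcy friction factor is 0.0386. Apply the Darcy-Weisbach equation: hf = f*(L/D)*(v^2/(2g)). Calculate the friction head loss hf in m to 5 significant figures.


hf = 0.0386 * (227/0.25997) * (1.1819^2 / (2*9.81))
hf = 2.3997 m
Therefore the friction head loss hf = 2.3997 m.


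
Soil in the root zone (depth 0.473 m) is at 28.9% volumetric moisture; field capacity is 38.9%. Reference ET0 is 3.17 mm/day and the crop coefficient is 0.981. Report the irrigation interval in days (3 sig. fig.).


Approach: apply soil-water budget scheduling, SMD = (FC-theta)/100*depth*1000; ETc = ET0*Kc; interval = SMD/ETc.
Step 1 — soil moisture deficit:
  SMD = (38.9 - 28.9)/100 * 0.473 * 1000 = 47.300 mm
Step 2 — daily crop ET (ETc = ET0*Kc):
  ETc = 3.17 * 0.981 = 3.1098 mm/day
Step 3 — irrigation interval (SMD/ETc):
  interval = 47.300 / 3.1098 = 15.2 days
Therefore the irrigation interval = 15.2 days.


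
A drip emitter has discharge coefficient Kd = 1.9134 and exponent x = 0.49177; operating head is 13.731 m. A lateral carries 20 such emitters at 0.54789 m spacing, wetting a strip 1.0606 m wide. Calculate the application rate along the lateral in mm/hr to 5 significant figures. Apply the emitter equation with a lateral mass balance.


Approach: apply the emitter equation with a lateral mass balance, q = Kd*h^x; Q = n*q; rate = Q/(n*spacing*width).
Step 1 — single emitter flow (q = Kd*h^x):
  q = 1.9134 * 13.731^0.49177 = 6.938947 L/hr
Step 2 — total lateral flow: Q = 20 * 6.938947 = 138.7789 L/hr
Step 3 — wetted area: A = 20 * 0.54789 * 1.0606 = 11.62184 m^2
Step 4 — application rate: Q/A = 138.7789/11.62184 = 11.941 mm/hr
Therefore the application rate along the lateral = 11.941 mm/hr.


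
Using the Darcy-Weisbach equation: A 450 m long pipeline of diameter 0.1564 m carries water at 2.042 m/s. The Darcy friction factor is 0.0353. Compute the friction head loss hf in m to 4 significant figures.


Approach: apply the Darcy-Weisbach equation, hf = f*(L/D)*(v^2/(2g)).
hf = 0.0353 * (450/0.1564) * (2.042^2 / (2*9.81))
hf = 21.59 m
Therefore the friction head loss hf = 21.59 m.


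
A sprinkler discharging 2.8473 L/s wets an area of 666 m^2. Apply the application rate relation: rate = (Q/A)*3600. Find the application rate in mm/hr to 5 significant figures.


rate = (2.8473 / 666) * 3600 = 15.391 mm/hr
Therefore the application rate = 15.391 mm/hr.


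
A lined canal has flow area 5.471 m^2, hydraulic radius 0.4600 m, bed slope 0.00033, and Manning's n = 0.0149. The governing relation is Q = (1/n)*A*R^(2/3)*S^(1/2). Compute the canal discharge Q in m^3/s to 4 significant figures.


Q = (1/0.0149) * 5.471 * 0.4600^(2/3) * 0.00033^(1/2) = 3.975 m^3/s
Therefore the canal discharge Q = 3.975 m^3/s.


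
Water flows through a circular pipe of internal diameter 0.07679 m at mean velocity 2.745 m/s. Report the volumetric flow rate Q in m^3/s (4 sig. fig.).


Approach: apply the continuity equation for pipe flow, Q = A * v with A = pi*(D/2)^2.
A = pi*(0.07679/2)^2 = 0.00463126 m^2
Q = 0.00463126 * 2.745 = 0.01271 m^3/s
Therefore the volumetric flow rate Q = 0.01271 m^3/s.


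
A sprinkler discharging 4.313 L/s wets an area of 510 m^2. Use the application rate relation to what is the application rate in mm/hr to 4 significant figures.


Approach: apply the application rate relation, rate = (Q/A)*3600.
rate = (4.313 / 510) * 3600 = 30.44 mm/hr
Therefore the application rate = 30.44 mm/hr.


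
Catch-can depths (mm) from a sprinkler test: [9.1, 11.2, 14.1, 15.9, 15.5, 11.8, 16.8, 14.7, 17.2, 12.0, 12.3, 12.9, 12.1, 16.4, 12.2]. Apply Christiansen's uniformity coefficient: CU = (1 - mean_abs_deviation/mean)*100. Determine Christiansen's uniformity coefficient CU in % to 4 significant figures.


mean = 13.6133 mm
mean |d_i - mean| = 2.04089 mm
CU = (1 - 2.04089/13.6133)*100 = 85.01 %
Therefore Christiansen's uniformity coefficient CU = 85.01 %.


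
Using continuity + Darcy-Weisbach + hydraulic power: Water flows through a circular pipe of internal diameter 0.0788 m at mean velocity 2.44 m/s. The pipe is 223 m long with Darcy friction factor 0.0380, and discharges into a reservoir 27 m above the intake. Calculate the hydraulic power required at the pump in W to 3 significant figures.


Approach: apply continuity + Darcy-Weisbach + hydraulic power, Q = A*v; hf = f*(L/D)*(v^2/(2g)); H = static + hf; P = rho*g*Q*H.
Step 1 — flow rate (continuity, Q = A*v):
  A = pi*(0.0788/2)^2 = 0.0048769 m^2
  Q = 0.0048769 * 2.44 = 0.011900 m^3/s
Step 2 — friction head loss (Darcy-Weisbach):
  hf = 0.0380 * (223/0.0788) * (2.44^2 / (2*9.81))
  hf = 32.632 m
Step 3 — total head: H = 27 + 32.632 = 59.632 m
Step 4 — hydraulic power (P = rho*g*Q*H):
  P = 1000 * 9.81 * 0.011900 * 59.632 = 6960 W
Therefore the hydraulic power required at the pump = 6960 W.


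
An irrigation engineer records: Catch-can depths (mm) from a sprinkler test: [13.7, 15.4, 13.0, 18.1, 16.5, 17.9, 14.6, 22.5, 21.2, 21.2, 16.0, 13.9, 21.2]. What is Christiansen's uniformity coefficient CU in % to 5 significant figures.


Approach: apply Christiansen's uniformity coefficient, CU = (1 - mean_abs_deviation/mean)*100.
mean = 17.32308 mm
mean |d_i - mean| = 2.794083 mm
CU = (1 - 2.794083/17.32308)*100 = 83.871 %
Therefore Christiansen's uniformity coefficient CU = 83.871 %.


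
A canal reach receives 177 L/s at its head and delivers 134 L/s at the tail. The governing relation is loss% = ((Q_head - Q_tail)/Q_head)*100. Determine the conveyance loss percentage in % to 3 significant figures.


loss = ((177 - 134)/177)*100 = 24.3 %
Therefore the conveyance loss percentage = 24.3 %.


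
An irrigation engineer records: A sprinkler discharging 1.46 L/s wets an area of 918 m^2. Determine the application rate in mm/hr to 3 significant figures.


Approach: apply the application rate relation, rate = (Q/A)*3600.
rate = (1.46 / 918) * 3600 = 5.73 mm/hr
Therefore the application rate = 5.73 mm/hr.


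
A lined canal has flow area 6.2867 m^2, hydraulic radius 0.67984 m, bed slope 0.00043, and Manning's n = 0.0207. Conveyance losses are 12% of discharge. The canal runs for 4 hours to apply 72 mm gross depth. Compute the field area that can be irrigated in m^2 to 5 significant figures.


Approach: apply Manning's equation with a conveyance and depth budget, Q = (1/n)*A*R^(2/3)*S^(1/2); Q_field = Q*(1-loss); Area = Q_field*t/(d/1000).
Step 1 — canal discharge (Manning's equation):
  Q = (1/0.0207) * 6.2867 * 0.67984^(2/3) * 0.00043^(1/2) = 4.869202 m^3/s
Step 2 — delivered flow: Q_field = 4.869202*(1 - 12/100) = 4.284897 m^3/s
Step 3 — volume delivered: V = 4.284897 * 4*3600 = 61702.52 m^3
Step 4 — area served: A = V / (depth/1000) = 61702.52 / 0.072 = 856980 m^2
Therefore the field area that can be irrigated = 856980 m^2.


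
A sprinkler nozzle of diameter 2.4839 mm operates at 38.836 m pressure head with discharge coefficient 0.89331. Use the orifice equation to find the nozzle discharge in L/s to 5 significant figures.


Approach: apply the orifice equation, Q = Cd*A*sqrt(2*g*h), A = pi*(d/2)^2.
A = pi*(2.4839e-3/2)^2 = 4.845718e-06 m^2
Q = 0.89331 * 4.845718e-06 * sqrt(2*9.81*38.836) * 1000 = 0.11949 L/s
Therefore the nozzle discharge = 0.11949 L/s.


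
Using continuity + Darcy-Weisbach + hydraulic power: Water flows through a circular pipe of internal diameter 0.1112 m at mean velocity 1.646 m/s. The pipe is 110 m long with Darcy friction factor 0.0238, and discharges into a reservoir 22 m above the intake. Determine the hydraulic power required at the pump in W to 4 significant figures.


Approach: apply continuity + Darcy-Weisbach + hydraulic power, Q = A*v; hf = f*(L/D)*(v^2/(2g)); H = static + hf; P = rho*g*Q*H.
Step 1 — flow rate (continuity, Q = A*v):
  A = pi*(0.1112/2)^2 = 0.00971179 m^2
  Q = 0.00971179 * 1.646 = 0.0159856 m^3/s
Step 2 — friction head loss (Darcy-Weisbach):
  hf = 0.0238 * (110/0.1112) * (1.646^2 / (2*9.81))
  hf = 3.25106 m
Step 3 — total head: H = 22 + 3.25106 = 25.2511 m
Step 4 — hydraulic power (P = rho*g*Q*H):
  P = 1000 * 9.81 * 0.0159856 * 25.2511 = 3960 W
Therefore the hydraulic power required at the pump = 3960 W.


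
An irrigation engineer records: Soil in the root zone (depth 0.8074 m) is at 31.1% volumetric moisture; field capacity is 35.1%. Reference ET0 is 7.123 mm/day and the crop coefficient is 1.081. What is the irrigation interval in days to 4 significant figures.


Approach: apply soil-water budget scheduling, SMD = (FC-theta)/100*depth*1000; ETc = ET0*Kc; interval = SMD/ETc.
Step 1 — soil moisture deficit:
  SMD = (35.1 - 31.1)/100 * 0.8074 * 1000 = 32.2960 mm
Step 2 — daily crop ET (ETc = ET0*Kc):
  ETc = 7.123 * 1.081 = 7.69996 mm/day
Step 3 — irrigation interval (SMD/ETc):
  interval = 32.2960 / 7.69996 = 4.194 days
Therefore the irrigation interval = 4.194 days.


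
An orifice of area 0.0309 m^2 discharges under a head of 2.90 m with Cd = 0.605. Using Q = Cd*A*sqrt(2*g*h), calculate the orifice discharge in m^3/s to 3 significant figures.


Q = 0.605 * 0.0309 * sqrt(2*9.81*2.90) = 0.141 m^3/s
Therefore the orifice discharge = 0.141 m^3/s.


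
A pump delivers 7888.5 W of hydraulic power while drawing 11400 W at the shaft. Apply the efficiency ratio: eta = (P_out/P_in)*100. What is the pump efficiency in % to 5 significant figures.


eta = (7888.5 / 11400) * 100 = 69.197 %
Therefore the pump efficiency = 69.197 %.


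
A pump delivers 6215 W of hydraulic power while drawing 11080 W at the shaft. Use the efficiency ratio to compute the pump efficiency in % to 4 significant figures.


Approach: apply the efficiency ratio, eta = (P_out/P_in)*100.
eta = (6215 / 11080) * 100 = 56.09 %
Therefore the pump efficiency = 56.09 %.


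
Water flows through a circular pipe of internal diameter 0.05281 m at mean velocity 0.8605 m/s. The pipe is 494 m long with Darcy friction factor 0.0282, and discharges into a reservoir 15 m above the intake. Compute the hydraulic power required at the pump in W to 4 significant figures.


Approach: apply continuity + Darcy-Weisbach + hydraulic power, Q = A*v; hf = f*(L/D)*(v^2/(2g)); H = static + hf; P = rho*g*Q*H.
Step 1 — flow rate (continuity, Q = A*v):
  A = pi*(0.05281/2)^2 = 0.00219039 m^2
  Q = 0.00219039 * 0.8605 = 0.00188483 m^3/s
Step 2 — friction head loss (Darcy-Weisbach):
  hf = 0.0282 * (494/0.05281) * (0.8605^2 / (2*9.81))
  hf = 9.95549 m
Step 3 — total head: H = 15 + 9.95549 = 24.9555 m
Step 4 — hydraulic power (P = rho*g*Q*H):
  P = 1000 * 9.81 * 0.00188483 * 24.9555 = 461.4 W
Therefore the hydraulic power required at the pump = 461.4 W.


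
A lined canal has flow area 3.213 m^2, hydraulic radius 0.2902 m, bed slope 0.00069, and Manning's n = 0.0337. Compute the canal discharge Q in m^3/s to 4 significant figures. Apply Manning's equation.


Approach: apply Manning's equation, Q = (1/n)*A*R^(2/3)*S^(1/2).
Q = (1/0.0337) * 3.213 * 0.2902^(2/3) * 0.00069^(1/2) = 1.098 m^3/s
Therefore the canal discharge Q = 1.098 m^3/s.


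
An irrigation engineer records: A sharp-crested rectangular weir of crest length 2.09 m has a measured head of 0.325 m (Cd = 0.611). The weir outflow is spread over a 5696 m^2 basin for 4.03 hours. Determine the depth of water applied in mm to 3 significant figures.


Approach: apply the rectangular weir equation with a volume-to-depth conversion, Q = (2/3)*Cd*L*sqrt(2g)*H^1.5; d = Q*t/A * 1000.
Step 1 — weir discharge:
  Q = (2/3)*0.611*2.09*sqrt(2*9.81)*0.325^1.5 = 0.69867 m^3/s
Step 2 — volume: V = 0.69867 * 4.03*3600 = 10136 m^3
Step 3 — depth: d = V/A * 1000 = 10136/5696 * 1000 = 1780 mm
Therefore the depth of water applied = 1780 mm.


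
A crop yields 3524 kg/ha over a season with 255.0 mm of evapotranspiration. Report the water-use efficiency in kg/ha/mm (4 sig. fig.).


Approach: apply the water-use efficiency ratio, WUE = yield/ET.
WUE = 3524 / 255.0 = 13.82 kg/ha/mm
Therefore the water-use efficiency = 13.82 kg/ha/mm.


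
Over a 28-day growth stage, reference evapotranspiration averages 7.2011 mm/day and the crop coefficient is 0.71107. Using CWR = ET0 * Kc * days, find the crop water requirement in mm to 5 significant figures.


CWR = 7.2011 * 0.71107 * 28 = 143.37 mm
Therefore the crop water requirement = 143.37 mm.


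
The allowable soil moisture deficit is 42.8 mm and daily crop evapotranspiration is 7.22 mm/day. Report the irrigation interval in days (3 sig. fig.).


Approach: apply the irrigation interval relation, interval = SMD / ETc.
interval = 42.8 / 7.22 = 5.93 days
Therefore the irrigation interval = 5.93 days.


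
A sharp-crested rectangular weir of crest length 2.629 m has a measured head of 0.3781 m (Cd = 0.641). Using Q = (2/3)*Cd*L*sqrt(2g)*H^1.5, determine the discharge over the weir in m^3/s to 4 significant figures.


Q = (2/3)*0.641*2.629*sqrt(2*9.81)*0.3781^1.5 = 1.157 m^3/s
Therefore the discharge over the weir = 1.157 m^3/s.


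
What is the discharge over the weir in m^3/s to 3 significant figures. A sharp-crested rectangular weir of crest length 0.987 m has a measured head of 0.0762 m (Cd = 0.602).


Approach: apply the rectangular weir equation, Q = (2/3)*Cd*L*sqrt(2g)*H^1.5.
Q = (2/3)*0.602*0.987*sqrt(2*9.81)*0.0762^1.5 = 0.0369 m^3/s
Therefore the discharge over the weir = 0.0369 m^3/s.


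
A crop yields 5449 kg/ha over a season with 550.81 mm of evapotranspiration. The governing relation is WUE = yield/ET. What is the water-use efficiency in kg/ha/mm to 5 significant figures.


WUE = 5449 / 550.81 = 9.8927 kg/ha/mm
Therefore the water-use efficiency = 9.8927 kg/ha/mm.


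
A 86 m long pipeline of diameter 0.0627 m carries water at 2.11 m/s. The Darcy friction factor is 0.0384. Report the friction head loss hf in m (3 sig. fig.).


Approach: apply the Darcy-Weisbach equation, hf = f*(L/D)*(v^2/(2g)).
hf = 0.0384 * (86/0.0627) * (2.11^2 / (2*9.81))
hf = 12.0 m
Therefore the friction head loss hf = 12.0 m.


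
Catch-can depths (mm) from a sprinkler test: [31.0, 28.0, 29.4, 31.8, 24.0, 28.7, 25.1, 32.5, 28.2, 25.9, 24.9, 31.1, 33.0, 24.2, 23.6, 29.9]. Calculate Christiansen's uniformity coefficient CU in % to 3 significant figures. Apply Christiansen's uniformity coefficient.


Approach: apply Christiansen's uniformity coefficient, CU = (1 - mean_abs_deviation/mean)*100.
mean = 28.206 mm
mean |d_i - mean| = 2.7188 mm
CU = (1 - 2.7188/28.206)*100 = 90.4 %
Therefore Christiansen's uniformity coefficient CU = 90.4 %.


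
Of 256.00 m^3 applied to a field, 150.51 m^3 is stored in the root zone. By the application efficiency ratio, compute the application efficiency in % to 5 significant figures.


Approach: apply the application efficiency ratio, Ea = (stored/applied)*100.
Ea = (150.51/256.00)*100 = 58.793 %
Therefore the application efficiency = 58.793 %.


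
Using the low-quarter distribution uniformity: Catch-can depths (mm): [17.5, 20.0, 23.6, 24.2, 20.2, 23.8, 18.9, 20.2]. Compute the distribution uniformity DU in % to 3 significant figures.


Approach: apply the low-quarter distribution uniformity, DU = (mean of lowest quarter of readings / overall mean)*100.
sorted lowest 2 of 8: [17.5, 18.9] -> mean = 18.200 mm
overall mean = 21.050 mm
DU = (18.200/21.050)*100 = 86.5 %
Therefore the distribution uniformity DU = 86.5 %.


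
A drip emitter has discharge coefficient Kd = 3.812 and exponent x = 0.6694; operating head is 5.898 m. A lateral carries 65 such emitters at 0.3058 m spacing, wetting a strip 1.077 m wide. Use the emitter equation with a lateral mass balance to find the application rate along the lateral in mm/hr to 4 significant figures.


Approach: apply the emitter equation with a lateral mass balance, q = Kd*h^x; Q = n*q; rate = Q/(n*spacing*width).
Step 1 — single emitter flow (q = Kd*h^x):
  q = 3.812 * 5.898^0.6694 = 12.5044 L/hr
Step 2 — total lateral flow: Q = 65 * 12.5044 = 812.786 L/hr
Step 3 — wetted area: A = 65 * 0.3058 * 1.077 = 21.4075 m^2
Step 4 — application rate: Q/A = 812.786/21.4075 = 37.97 mm/hr
Therefore the application rate along the lateral = 37.97 mm/hr.


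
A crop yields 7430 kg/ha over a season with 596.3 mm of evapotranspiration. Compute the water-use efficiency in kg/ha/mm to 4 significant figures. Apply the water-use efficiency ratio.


Approach: apply the water-use efficiency ratio, WUE = yield/ET.
WUE = 7430 / 596.3 = 12.46 kg/ha/mm
Therefore the water-use efficiency = 12.46 kg/ha/mm.


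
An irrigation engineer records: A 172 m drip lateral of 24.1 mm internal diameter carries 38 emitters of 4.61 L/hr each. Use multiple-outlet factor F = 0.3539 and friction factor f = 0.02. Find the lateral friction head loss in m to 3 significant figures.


Approach: apply Darcy-Weisbach with the multiple-outlet F-factor, Q = n*q/(3600*1000) m^3/s; v = Q/A; hf = F*f*(L/D)*(v^2/(2g)).
Q = 38*4.61/(3600*1000) = 4.8661e-05 m^3/s
A = pi*(24.1e-3/2)^2 = 4.5617e-04 m^2, so v = Q/A = 0.10667 m/s
hf = 0.3539*0.02*(172/0.0241)*(0.10667^2/(2*9.81)) = 0.0293 m
Therefore the lateral friction head loss = 0.0293 m.


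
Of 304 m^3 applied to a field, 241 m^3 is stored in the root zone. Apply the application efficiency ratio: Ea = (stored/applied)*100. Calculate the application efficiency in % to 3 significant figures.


Ea = (241/304)*100 = 79.3 %
Therefore the application efficiency = 79.3 %.


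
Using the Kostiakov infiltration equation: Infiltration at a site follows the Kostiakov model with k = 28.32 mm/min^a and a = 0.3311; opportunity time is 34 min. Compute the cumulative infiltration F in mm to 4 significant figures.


Approach: apply the Kostiakov infiltration equation, F = k*t^a.
F = 28.32 * 34^0.3311 = 91.03 mm
Therefore the cumulative infiltration F = 91.03 mm.


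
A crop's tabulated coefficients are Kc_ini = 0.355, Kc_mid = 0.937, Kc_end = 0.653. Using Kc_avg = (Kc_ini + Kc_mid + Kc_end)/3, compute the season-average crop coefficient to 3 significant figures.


Kc_avg = (0.355 + 0.937 + 0.653)/3 = 0.648
Therefore the season-average crop coefficient = 0.648.


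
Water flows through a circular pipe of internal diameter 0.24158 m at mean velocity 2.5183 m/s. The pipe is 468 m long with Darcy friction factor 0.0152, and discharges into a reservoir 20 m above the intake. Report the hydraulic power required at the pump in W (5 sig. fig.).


Approach: apply continuity + Darcy-Weisbach + hydraulic power, Q = A*v; hf = f*(L/D)*(v^2/(2g)); H = static + hf; P = rho*g*Q*H.
Step 1 — flow rate (continuity, Q = A*v):
  A = pi*(0.24158/2)^2 = 0.04583654 m^2
  Q = 0.04583654 * 2.5183 = 0.1154302 m^3/s
Step 2 — friction head loss (Darcy-Weisbach):
  hf = 0.0152 * (468/0.24158) * (2.5183^2 / (2*9.81))
  hf = 9.517971 m
Step 3 — total head: H = 20 + 9.517971 = 29.51797 m
Step 4 — hydraulic power (P = rho*g*Q*H):
  P = 1000 * 9.81 * 0.1154302 * 29.51797 = 33425 W
Therefore the hydraulic power required at the pump = 33425 W.


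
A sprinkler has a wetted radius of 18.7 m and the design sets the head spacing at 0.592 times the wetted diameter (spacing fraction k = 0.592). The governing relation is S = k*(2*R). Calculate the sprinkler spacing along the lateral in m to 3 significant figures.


S = 0.592 * (2 * 18.7) = 22.1 m
Therefore the sprinkler spacing along the lateral = 22.1 m.


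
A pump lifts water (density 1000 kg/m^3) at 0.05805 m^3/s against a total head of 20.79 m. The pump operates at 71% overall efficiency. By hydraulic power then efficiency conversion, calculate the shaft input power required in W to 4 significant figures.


Approach: apply hydraulic power then efficiency conversion, P = rho*g*Q*H; P_in = P/eta.
Step 1 — hydraulic power (P = rho*g*Q*H):
  P = 1000 * 9.81 * 0.05805 * 20.79 = 11839.3 W
Step 2 — input power: P_in = P/eta = 11839.3 / 0.71 = 16680 W
Therefore the shaft input power required = 16680 W.


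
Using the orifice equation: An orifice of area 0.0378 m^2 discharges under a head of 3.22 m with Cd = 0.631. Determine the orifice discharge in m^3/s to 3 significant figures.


Approach: apply the orifice equation, Q = Cd*A*sqrt(2*g*h).
Q = 0.631 * 0.0378 * sqrt(2*9.81*3.22) = 0.190 m^3/s
Therefore the orifice discharge = 0.190 m^3/s.


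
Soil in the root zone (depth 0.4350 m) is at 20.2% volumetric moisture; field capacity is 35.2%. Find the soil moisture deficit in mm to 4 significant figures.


Approach: apply the soil moisture deficit relation, SMD = (FC - theta)/100 * depth * 1000.
SMD = (35.2 - 20.2)/100 * 0.4350 * 1000 = 65.25 mm
Therefore the soil moisture deficit = 65.25 mm.


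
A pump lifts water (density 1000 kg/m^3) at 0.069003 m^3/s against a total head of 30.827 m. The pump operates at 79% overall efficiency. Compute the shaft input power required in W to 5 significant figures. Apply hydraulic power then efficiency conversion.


Approach: apply hydraulic power then efficiency conversion, P = rho*g*Q*H; P_in = P/eta.
Step 1 — hydraulic power (P = rho*g*Q*H):
  P = 1000 * 9.81 * 0.069003 * 30.827 = 20867.40 W
Step 2 — input power: P_in = P/eta = 20867.40 / 0.79 = 26414 W
Therefore the shaft input power required = 26414 W.


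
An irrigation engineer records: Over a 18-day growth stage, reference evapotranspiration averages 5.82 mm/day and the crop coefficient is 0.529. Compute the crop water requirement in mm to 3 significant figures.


Approach: apply the crop water requirement relation, CWR = ET0 * Kc * days.
CWR = 5.82 * 0.529 * 18 = 55.4 mm
Therefore the crop water requirement = 55.4 mm.


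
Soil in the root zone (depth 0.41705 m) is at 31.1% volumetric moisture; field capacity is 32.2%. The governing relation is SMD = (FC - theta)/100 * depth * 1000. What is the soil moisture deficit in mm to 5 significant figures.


SMD = (32.2 - 31.1)/100 * 0.41705 * 1000 = 4.5876 mm
Therefore the soil moisture deficit = 4.5876 mm.


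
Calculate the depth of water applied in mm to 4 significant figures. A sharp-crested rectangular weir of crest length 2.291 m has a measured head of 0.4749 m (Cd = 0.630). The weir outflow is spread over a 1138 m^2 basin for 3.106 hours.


Approach: apply the rectangular weir equation with a volume-to-depth conversion, Q = (2/3)*Cd*L*sqrt(2g)*H^1.5; d = Q*t/A * 1000.
Step 1 — weir discharge:
  Q = (2/3)*0.630*2.291*sqrt(2*9.81)*0.4749^1.5 = 1.39485 m^3/s
Step 2 — volume: V = 1.39485 * 3.106*3600 = 15596.6 m^3
Step 3 — depth: d = V/A * 1000 = 15596.6/1138 * 1000 = 13710 mm
Therefore the depth of water applied = 13710 mm.


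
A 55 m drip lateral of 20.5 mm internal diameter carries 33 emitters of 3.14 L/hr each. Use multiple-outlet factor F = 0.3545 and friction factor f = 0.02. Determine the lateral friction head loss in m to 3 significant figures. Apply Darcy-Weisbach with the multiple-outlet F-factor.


Approach: apply Darcy-Weisbach with the multiple-outlet F-factor, Q = n*q/(3600*1000) m^3/s; v = Q/A; hf = F*f*(L/D)*(v^2/(2g)).
Q = 33*3.14/(3600*1000) = 2.8783e-05 m^3/s
A = pi*(20.5e-3/2)^2 = 3.3006e-04 m^2, so v = Q/A = 0.087205 m/s
hf = 0.3545*0.02*(55/0.0205)*(0.087205^2/(2*9.81)) = 0.00737 m
Therefore the lateral friction head loss = 0.00737 m.


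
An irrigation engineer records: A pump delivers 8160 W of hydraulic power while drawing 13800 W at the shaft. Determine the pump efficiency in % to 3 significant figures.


Approach: apply the efficiency ratio, eta = (P_out/P_in)*100.
eta = (8160 / 13800) * 100 = 59.1 %
Therefore the pump efficiency = 59.1 %.


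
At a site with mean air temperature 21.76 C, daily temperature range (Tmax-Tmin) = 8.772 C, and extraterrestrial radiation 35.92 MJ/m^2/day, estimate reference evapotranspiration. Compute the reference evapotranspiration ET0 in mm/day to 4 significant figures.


Approach: apply the Hargreaves-Samani method, ET0 = 0.0023*(Tmean+17.8)*sqrt(Tmax-Tmin)*0.408*Ra.
ET0 = 0.0023*(21.76+17.8)*sqrt(8.772)*0.408*35.92 = 3.949 mm/day
Therefore the reference evapotranspiration ET0 = 3.949 mm/day.


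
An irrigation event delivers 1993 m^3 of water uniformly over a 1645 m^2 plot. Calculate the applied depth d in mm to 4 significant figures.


Approach: apply depth from volume over area, d = (V/A)*1000.
d = (1993 / 1645) * 1000 = 1212 mm
Therefore the applied depth d = 1212 mm.


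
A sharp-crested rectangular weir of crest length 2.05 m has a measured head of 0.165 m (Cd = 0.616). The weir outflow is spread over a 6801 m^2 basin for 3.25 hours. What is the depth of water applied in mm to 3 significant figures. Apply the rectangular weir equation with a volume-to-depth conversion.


Approach: apply the rectangular weir equation with a volume-to-depth conversion, Q = (2/3)*Cd*L*sqrt(2g)*H^1.5; d = Q*t/A * 1000.
Step 1 — weir discharge:
  Q = (2/3)*0.616*2.05*sqrt(2*9.81)*0.165^1.5 = 0.24993 m^3/s
Step 2 — volume: V = 0.24993 * 3.25*3600 = 2924.2 m^3
Step 3 — depth: d = V/A * 1000 = 2924.2/6801 * 1000 = 430 mm
Therefore the depth of water applied = 430 mm.


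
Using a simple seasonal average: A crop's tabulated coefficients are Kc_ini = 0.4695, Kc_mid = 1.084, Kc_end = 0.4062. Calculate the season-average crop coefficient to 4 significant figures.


Approach: apply a simple seasonal average, Kc_avg = (Kc_ini + Kc_mid + Kc_end)/3.
Kc_avg = (0.4695 + 1.084 + 0.4062)/3 = 0.6532
Therefore the season-average crop coefficient = 0.6532.


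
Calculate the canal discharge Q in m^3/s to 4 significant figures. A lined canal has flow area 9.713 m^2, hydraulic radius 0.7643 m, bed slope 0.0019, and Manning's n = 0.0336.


Approach: apply Manning's equation, Q = (1/n)*A*R^(2/3)*S^(1/2).
Q = (1/0.0336) * 9.713 * 0.7643^(2/3) * 0.0019^(1/2) = 10.53 m^3/s
Therefore the canal discharge Q = 10.53 m^3/s.


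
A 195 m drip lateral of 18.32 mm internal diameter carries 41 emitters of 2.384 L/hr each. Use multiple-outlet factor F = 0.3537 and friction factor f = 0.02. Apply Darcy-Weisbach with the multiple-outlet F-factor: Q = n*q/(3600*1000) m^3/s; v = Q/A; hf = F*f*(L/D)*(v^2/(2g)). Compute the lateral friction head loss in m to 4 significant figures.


Q = 41*2.384/(3600*1000) = 2.71511e-05 m^3/s
A = pi*(18.32e-3/2)^2 = 2.63597e-04 m^2, so v = Q/A = 0.103002 m/s
hf = 0.3537*0.02*(195/0.01832)*(0.103002^2/(2*9.81)) = 0.04072 m
Therefore the lateral friction head loss = 0.04072 m.


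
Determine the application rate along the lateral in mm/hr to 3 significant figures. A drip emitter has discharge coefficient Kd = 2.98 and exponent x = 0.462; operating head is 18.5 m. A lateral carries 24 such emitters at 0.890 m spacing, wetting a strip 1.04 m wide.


Approach: apply the emitter equation with a lateral mass balance, q = Kd*h^x; Q = n*q; rate = Q/(n*spacing*width).
Step 1 — single emitter flow (q = Kd*h^x):
  q = 2.98 * 18.5^0.462 = 11.472 L/hr
Step 2 — total lateral flow: Q = 24 * 11.472 = 275.33 L/hr
Step 3 — wetted area: A = 24 * 0.890 * 1.04 = 22.214 m^2
Step 4 — application rate: Q/A = 275.33/22.214 = 12.4 mm/hr
Therefore the application rate along the lateral = 12.4 mm/hr.


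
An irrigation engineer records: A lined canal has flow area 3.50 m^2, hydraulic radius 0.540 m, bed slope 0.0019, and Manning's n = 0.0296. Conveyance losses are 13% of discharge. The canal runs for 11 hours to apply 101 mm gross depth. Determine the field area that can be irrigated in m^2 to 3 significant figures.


Approach: apply Manning's equation with a conveyance and depth budget, Q = (1/n)*A*R^(2/3)*S^(1/2); Q_field = Q*(1-loss); Area = Q_field*t/(d/1000).
Step 1 — canal discharge (Manning's equation):
  Q = (1/0.0296) * 3.50 * 0.540^(2/3) * 0.0019^(1/2) = 3.4178 m^3/s
Step 2 — delivered flow: Q_field = 3.4178*(1 - 13/100) = 2.9735 m^3/s
Step 3 — volume delivered: V = 2.9735 * 11*3600 = 117750 m^3
Step 4 — area served: A = V / (depth/1000) = 117750 / 0.101 = 1170000 m^2
Therefore the field area that can be irrigated = 1170000 m^2.


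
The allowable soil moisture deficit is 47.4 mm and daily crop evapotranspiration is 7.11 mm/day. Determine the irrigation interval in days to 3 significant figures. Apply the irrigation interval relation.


Approach: apply the irrigation interval relation, interval = SMD / ETc.
interval = 47.4 / 7.11 = 6.67 days
Therefore the irrigation interval = 6.67 days.


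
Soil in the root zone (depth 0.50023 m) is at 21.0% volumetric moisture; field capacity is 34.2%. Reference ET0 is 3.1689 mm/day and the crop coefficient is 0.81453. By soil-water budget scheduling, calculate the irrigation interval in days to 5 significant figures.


Approach: apply soil-water budget scheduling, SMD = (FC-theta)/100*depth*1000; ETc = ET0*Kc; interval = SMD/ETc.
Step 1 — soil moisture deficit:
  SMD = (34.2 - 21.0)/100 * 0.50023 * 1000 = 66.03036 mm
Step 2 — daily crop ET (ETc = ET0*Kc):
  ETc = 3.1689 * 0.81453 = 2.581164 mm/day
Step 3 — irrigation interval (SMD/ETc):
  interval = 66.03036 / 2.581164 = 25.582 days
Therefore the irrigation interval = 25.582 days.


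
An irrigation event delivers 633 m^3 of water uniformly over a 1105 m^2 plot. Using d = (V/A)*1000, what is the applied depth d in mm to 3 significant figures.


d = (633 / 1105) * 1000 = 573 mm
Therefore the applied depth d = 573 mm.


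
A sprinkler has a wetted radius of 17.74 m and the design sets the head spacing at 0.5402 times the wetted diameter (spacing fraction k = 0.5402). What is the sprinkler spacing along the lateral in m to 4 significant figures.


Approach: apply the sprinkler spacing rule (spacing as a fraction of wetted diameter), S = k*(2*R).
S = 0.5402 * (2 * 17.74) = 19.17 m
Therefore the sprinkler spacing along the lateral = 19.17 m.


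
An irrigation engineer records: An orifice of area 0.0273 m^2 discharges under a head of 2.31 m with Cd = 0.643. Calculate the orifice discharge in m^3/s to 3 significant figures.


Approach: apply the orifice equation, Q = Cd*A*sqrt(2*g*h).
Q = 0.643 * 0.0273 * sqrt(2*9.81*2.31) = 0.118 m^3/s
Therefore the orifice discharge = 0.118 m^3/s.


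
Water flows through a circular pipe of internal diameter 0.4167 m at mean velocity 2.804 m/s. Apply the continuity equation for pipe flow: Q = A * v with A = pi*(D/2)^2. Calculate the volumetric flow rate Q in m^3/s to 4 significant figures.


A = pi*(0.4167/2)^2 = 0.136376 m^2
Q = 0.136376 * 2.804 = 0.3824 m^3/s
Therefore the volumetric flow rate Q = 0.3824 m^3/s.


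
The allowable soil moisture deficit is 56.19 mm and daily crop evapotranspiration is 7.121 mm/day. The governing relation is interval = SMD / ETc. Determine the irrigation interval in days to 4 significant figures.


interval = 56.19 / 7.121 = 7.891 days
Therefore the irrigation interval = 7.891 days.


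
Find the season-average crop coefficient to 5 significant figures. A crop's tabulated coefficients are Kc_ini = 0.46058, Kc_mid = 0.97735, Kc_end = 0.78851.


Approach: apply a simple seasonal average, Kc_avg = (Kc_ini + Kc_mid + Kc_end)/3.
Kc_avg = (0.46058 + 0.97735 + 0.78851)/3 = 0.74215
Therefore the season-average crop coefficient = 0.74215.


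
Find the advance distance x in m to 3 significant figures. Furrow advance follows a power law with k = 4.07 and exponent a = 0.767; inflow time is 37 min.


Approach: apply the power-law advance function, x = k*t^a.
x = 4.07 * 37^0.767 = 64.9 m
Therefore the advance distance x = 64.9 m.


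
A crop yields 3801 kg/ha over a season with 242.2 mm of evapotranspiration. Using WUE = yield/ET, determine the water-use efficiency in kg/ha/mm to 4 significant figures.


WUE = 3801 / 242.2 = 15.69 kg/ha/mm
Therefore the water-use efficiency = 15.69 kg/ha/mm.
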